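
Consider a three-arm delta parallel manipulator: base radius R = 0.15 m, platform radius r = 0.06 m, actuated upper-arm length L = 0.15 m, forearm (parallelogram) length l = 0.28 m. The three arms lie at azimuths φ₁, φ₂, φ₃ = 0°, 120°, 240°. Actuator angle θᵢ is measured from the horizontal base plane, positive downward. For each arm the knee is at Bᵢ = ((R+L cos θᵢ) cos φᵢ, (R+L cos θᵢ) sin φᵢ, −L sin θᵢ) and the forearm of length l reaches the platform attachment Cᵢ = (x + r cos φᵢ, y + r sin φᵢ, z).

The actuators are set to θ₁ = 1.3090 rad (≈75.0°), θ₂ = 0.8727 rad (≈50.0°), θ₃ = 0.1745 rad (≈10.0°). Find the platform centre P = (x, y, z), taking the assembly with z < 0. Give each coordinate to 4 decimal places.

arm 1 at φ=0.0°: (R−r)+L cos θ1 = 0.1288;  O1 = (0.1288, 0.0000, -0.1449)
arm 2 at φ=120.0°: (R−r)+L cos θ2 = 0.1864;  O2 = (-0.0932, 0.1614, -0.1149)
φ3=240.0°: virtual centre (-0.1189, -0.2059, -0.0260), radius l
subtract pairs → two planes through P
plane₁₂: -0.4441x+0.3229y+0.0600z = 0.0104
Cramer: x(z) = -0.0309+0.2959z;  y(z) = -0.0104+0.2213z
sphere 1 gives Az²+Bz+C=0 with A=1.1365, B=0.1906, C=-0.0318;  B²−4AC=0.1808;  roots -0.2709, 0.1032;  negative root z = -0.2709
x = -0.1111, y = -0.0704

(-0.1111, -0.0704, -0.2709)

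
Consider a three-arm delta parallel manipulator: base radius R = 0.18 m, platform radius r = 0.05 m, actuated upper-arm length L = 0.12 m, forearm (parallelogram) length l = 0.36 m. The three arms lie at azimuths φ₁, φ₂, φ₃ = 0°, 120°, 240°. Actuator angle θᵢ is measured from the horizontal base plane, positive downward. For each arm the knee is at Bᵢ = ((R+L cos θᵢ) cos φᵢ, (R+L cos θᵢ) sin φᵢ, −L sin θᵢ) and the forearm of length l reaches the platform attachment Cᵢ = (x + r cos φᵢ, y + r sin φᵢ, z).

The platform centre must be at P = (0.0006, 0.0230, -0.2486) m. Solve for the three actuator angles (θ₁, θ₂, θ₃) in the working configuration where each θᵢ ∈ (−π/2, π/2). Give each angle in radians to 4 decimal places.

φ1=0.0° → target in arm frame (0.0006, 0.0230)
  A=0.1294, B=-0.2486, C=(l²−L²−A²−y'²−z²)/(2L)=0.1505
  θ1 = atan2(B,A) + arccos(C/0.2803) = -0.0870
rotate P by −φ2: (0.0196, -0.0120, -0.2486)
  e−x'=0.1104;  (l²−L²−(e−x')²−y'²−z²)/2L = 0.1711
  √(A²+B²)=0.2720;  θ2 = -1.1529+0.8904 ≈ -0.2626
rotate P by −φ3: (-0.0202, -0.0110, -0.2486)
  e−x'=0.1502;  (l²−L²−(e−x')²−y'²−z²)/2L = 0.1280
  θ3 = atan2(B,A) + arccos(C/0.2905) = 0.0873

θ₁ = -0.0870, θ₂ = -0.2626, θ₃ = 0.0873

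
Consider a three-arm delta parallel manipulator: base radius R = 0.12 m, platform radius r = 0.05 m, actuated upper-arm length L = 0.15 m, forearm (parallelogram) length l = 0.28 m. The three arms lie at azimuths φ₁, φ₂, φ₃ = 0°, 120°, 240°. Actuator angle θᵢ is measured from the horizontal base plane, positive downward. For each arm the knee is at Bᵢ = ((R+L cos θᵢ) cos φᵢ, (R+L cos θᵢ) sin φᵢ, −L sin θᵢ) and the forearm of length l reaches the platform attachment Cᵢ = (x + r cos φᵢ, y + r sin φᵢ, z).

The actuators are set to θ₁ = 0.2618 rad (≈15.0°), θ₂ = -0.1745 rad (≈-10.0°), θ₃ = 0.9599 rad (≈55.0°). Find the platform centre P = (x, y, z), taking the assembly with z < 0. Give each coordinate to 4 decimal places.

φ1=0.0°: virtual centre (0.2149, 0.0000, -0.0388), radius l
arm 2 at φ=120.0°: e+L cos θ2 = 0.2177;  centre 2 = (-0.1089, 0.1886, 0.0260)
centre 3 = (0.1560·cos240.0°, 0.1560·sin240.0°, -0.1229) = (-0.0780, -0.1351, -0.1229)
eliminate P² terms by subtracting sphere 1 from 2 and 3
plane₁₂: -0.6475x+0.3771y+0.1297z = 0.0004
Cramer: x(z) = 0.0076-0.0715z;  y(z) = 0.0141-0.4669z
into |P−centre ₁|² = l²: 1.2231z² + 0.0942z + -0.0337 = 0;  Δ = 0.1738;  z = -0.2089 or 0.1319 → z<0 root = -0.2089
x = 0.0225, y = 0.1116

(0.0225, 0.1116, -0.2089)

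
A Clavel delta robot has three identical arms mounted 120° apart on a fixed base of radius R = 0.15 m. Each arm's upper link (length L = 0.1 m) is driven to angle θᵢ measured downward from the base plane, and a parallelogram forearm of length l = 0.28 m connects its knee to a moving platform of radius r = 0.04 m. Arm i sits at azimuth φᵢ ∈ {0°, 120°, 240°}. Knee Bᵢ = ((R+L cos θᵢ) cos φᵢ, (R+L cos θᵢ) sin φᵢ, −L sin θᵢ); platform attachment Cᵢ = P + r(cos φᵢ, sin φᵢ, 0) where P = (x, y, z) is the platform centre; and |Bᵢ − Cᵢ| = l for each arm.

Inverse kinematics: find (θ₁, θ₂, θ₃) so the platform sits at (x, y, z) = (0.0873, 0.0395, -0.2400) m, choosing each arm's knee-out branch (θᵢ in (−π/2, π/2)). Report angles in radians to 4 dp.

φ1=0.0° → target in arm frame (0.0873, 0.0395)
  A cos θ + B sin θ = C:  0.0227·cos θ + -0.2400·sin θ = 0.0436
  √(A²+B²)=0.2411;  θ1 = -1.4765+1.3888 ≈ -0.0877
arm 2 (φ=120.0°): x'=-0.0094, y'=-0.0954
  A cos θ + B sin θ = C:  0.1194·cos θ + -0.2400·sin θ = -0.0628
  √(A²+B²)=0.2681;  θ2 = -1.1090+1.8072 ≈ 0.6982
φ3=240.0° → target in arm frame (-0.0779, 0.0559)
  e−x'=0.1879;  (l²−L²−(e−x')²−y'²−z²)/2L = -0.1381
  √(A²+B²)=0.3048;  θ3 = -0.9067+2.0409 ≈ 1.1342

θ₁ = -0.0877, θ₂ = 0.6982, θ₃ = 1.1342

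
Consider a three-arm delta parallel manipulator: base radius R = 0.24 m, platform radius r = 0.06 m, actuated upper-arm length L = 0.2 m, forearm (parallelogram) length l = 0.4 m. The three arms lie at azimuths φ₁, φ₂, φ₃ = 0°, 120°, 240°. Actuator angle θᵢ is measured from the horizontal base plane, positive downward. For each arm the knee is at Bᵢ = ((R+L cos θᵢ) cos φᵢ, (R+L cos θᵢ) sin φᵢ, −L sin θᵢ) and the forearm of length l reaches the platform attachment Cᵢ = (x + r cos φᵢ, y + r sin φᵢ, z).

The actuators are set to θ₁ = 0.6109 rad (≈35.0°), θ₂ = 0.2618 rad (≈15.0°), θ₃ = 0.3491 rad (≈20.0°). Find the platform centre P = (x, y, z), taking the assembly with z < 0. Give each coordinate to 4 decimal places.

arm 1 at φ=0.0°: (R−r)+L cos θ1 = 0.3438;  S1 = (0.3438, 0.0000, -0.1147)
φ2=120.0°: virtual centre (-0.1866, 0.3232, -0.0518), radius l
arm 3 at φ=240.0°: (R−r)+L cos θ3 = 0.3679;  S3 = (-0.1840, -0.3186, -0.0684)
subtract pairs → two planes through P
[-1.0608 0.6464 0.1259]·P = 0.0106;  [-1.0556 -0.6373 0.0926]·P = 0.0087
det = 1.3584;  x = -0.0091+0.1031z,  y = 0.0014+-0.0255z
into |P−S₁|² = l²: 1.0113z² + 0.1566z + -0.0223 = 0;  Δ = 0.1147;  z = -0.2448 or 0.0900 → z<0 root = -0.2448
x = -0.0343, y = 0.0077

(-0.0343, 0.0077, -0.2448)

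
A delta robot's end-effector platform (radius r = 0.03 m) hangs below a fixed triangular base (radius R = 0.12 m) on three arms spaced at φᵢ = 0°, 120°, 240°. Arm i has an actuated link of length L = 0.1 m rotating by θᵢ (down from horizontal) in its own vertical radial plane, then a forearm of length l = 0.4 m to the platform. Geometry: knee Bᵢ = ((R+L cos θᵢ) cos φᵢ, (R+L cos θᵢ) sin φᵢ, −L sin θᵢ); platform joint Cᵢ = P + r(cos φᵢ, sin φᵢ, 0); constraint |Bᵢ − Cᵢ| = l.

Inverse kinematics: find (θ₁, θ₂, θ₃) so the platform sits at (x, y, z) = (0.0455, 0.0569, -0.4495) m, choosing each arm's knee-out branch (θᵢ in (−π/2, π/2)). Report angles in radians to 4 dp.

θ₁ = 0.7853, θ₂ = 0.8723, θ₃ = 1.3085

arm 1 (φ=0.0°): x'=0.0455, y'=0.0569
  e−x'=0.0445;  (l²−L²−(e−x')²−y'²−z²)/2L = -0.2863
  √(A²+B²)=0.4517;  θ1 = -1.4721+2.2574 ≈ 0.7853
arm 2 (φ=120.0°): x'=0.0265, y'=-0.0679
  A cos θ + B sin θ = C:  0.0635·cos θ + -0.4495·sin θ = -0.3034
  θ2 = atan2(B,A) + arccos(C/0.4540) = 0.8723
φ3=240.0° → target in arm frame (-0.0720, 0.0110)
  e−x'=0.1620;  (l²−L²−(e−x')²−y'²−z²)/2L = -0.3921
  θ3 = atan2(B,A) + arccos(C/0.4778) = 1.3085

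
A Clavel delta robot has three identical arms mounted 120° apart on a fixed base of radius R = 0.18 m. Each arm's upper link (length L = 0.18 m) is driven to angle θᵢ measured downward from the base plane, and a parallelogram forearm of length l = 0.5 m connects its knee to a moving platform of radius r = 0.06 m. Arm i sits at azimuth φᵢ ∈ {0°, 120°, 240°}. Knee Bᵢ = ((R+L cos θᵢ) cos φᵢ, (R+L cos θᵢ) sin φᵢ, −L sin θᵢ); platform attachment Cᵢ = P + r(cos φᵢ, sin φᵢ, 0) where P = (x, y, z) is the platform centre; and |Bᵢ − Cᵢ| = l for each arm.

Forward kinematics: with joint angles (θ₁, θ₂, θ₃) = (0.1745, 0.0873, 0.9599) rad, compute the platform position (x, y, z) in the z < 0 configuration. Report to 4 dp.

(0.0752, 0.1577, -0.4506)

centre 1 = (0.2973·cos0.0°, 0.2973·sin0.0°, -0.0313) = (0.2973, 0.0000, -0.0313)
φ2=120.0°: virtual centre (-0.1497, 0.2592, -0.0157), radius l
centre 3 = (0.2232·cos240.0°, 0.2232·sin240.0°, -0.1474) = (-0.1116, -0.1933, -0.1474)
subtract pairs → two planes through P
plane₁₂: -0.8938x+0.5184y+0.0311z = 0.0005
det = 0.7696;  x = 0.0117+-0.1409z,  y = 0.0212+-0.3030z
sphere 1 gives Az²+Bz+C=0 with A=1.1116, B=0.1302, C=-0.1670;  B²−4AC=0.7597;  roots -0.4506, 0.3335;  negative root z = -0.4506
x = 0.0752, y = 0.1577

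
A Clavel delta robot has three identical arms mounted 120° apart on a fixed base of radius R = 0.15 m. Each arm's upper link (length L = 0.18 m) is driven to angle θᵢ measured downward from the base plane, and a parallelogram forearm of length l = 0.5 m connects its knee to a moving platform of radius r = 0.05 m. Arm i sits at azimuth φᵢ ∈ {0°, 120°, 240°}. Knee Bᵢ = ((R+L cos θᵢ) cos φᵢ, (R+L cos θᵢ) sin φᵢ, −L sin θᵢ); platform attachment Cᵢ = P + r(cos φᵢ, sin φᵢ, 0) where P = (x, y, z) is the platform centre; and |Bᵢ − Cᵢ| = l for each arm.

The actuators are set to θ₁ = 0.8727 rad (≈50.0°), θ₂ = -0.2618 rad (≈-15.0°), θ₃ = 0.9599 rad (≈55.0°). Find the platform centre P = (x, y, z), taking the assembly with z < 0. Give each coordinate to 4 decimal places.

(-0.1047, 0.2204, -0.4521)

φ1=0.0°: virtual centre (0.2157, 0.0000, -0.1379), radius l
arm 2 at φ=120.0°: (R−r)+L cos θ2 = 0.2739;  S2 = (-0.1369, 0.2372, 0.0466)
arm 3 at φ=240.0°: (R−r)+L cos θ3 = 0.2032;  S3 = (-0.1016, -0.1760, -0.1474)
|S₂|²−|S₁|² = 0.0116;  |S₃|²−|S₁|² = -0.0025
linear system: -0.7053x+0.4744y = 0.0116−0.3690z; -0.6346x+-0.3520y = -0.0025−-0.0191z
det = 0.5493;  x = -0.0053+0.2200z,  y = 0.0166+-0.4508z
sphere 1 gives Az²+Bz+C=0 with A=1.2516, B=0.1636, C=-0.1819;  B²−4AC=0.9372;  roots -0.4521, 0.3214;  negative root z = -0.4521
x = -0.1047, y = 0.2204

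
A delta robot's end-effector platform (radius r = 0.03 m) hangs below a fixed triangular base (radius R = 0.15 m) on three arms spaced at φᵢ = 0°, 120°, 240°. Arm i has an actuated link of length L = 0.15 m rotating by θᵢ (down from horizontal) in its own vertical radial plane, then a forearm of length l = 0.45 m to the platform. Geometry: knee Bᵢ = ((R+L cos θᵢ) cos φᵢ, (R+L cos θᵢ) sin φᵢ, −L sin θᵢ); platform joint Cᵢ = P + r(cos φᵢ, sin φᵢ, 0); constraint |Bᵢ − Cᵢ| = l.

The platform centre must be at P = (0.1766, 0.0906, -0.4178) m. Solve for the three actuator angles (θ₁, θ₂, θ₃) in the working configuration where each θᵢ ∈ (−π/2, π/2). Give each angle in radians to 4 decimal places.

arm 1 (φ=0.0°): x'=0.1766, y'=0.0906
  A cos θ + B sin θ = C:  -0.0566·cos θ + -0.4178·sin θ = -0.0199
  √(A²+B²)=0.4216;  θ1 = -1.7054+1.6180 ≈ -0.0874
rotate P by −φ2: (-0.0098, -0.1982, -0.4178)
  A cos θ + B sin θ = C:  0.1298·cos θ + -0.4178·sin θ = -0.1690
  γ=atan2(-0.4178,0.1298)=-1.2695;  ψ=arccos(-0.3864)=1.9675;  θ2=γ+ψ≈0.6980
φ3=240.0° → target in arm frame (-0.1668, 0.1076)
  A=0.2868, B=-0.4178, C=(l²−L²−A²−y'²−z²)/(2L)=-0.2946
  √(A²+B²)=0.5067;  θ3 = -0.9693+2.1912 ≈ 1.2219

θ₁ = -0.0874, θ₂ = 0.6980, θ₃ = 1.2219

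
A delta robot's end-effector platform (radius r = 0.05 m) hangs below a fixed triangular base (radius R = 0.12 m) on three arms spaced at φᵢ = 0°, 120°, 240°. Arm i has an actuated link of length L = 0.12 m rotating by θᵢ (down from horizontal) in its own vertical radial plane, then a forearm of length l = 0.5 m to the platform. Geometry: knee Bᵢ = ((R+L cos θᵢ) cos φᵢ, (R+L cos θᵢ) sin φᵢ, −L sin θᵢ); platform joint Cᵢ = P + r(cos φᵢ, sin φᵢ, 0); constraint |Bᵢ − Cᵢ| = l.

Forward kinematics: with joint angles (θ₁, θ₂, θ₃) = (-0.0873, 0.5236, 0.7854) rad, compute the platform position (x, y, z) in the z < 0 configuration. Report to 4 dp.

(0.1562, 0.0523, -0.4857)

arm 1 at φ=0.0°: ρ1 = 0.1895;  S1 = (0.1895, 0.0000, 0.0105)
φ2=120.0°: virtual centre (-0.0870, 0.1506, -0.0600), radius l
φ3=240.0°: virtual centre (-0.0774, -0.1341, -0.0849), radius l
eliminate P² terms by subtracting sphere 1 from 2 and 3
[-0.5530 0.3012 -0.1409]·P = -0.0022;  [-0.5339 -0.2682 -0.1906]·P = -0.0049
det = 0.3092;  x = 0.0066+-0.3080z,  y = 0.0049+-0.0976z
quadratic in z: (1.1044)z²+(0.0908)z+(-0.2164)=0, √Δ=0.9820 → z ∈ {-0.4857, 0.4035}; z = -0.4857 (taking z<0)
x = 0.1562, y = 0.0523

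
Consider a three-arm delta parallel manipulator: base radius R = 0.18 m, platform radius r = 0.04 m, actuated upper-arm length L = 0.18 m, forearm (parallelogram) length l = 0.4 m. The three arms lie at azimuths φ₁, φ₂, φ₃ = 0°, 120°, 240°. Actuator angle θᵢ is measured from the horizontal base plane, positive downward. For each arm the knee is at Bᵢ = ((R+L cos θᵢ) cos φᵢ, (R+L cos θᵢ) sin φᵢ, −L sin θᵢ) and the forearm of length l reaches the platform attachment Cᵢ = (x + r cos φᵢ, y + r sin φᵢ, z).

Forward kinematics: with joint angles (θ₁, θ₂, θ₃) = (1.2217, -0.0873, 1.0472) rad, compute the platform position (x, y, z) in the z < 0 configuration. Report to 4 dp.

arm 1 at φ=0.0°: ρ1 = 0.2016;  O1 = (0.2016, 0.0000, -0.1691)
O2 = (0.3193·cos120.0°, 0.3193·sin120.0°, 0.0157) = (-0.1597, 0.2765, 0.0157)
O3 = (0.2300·cos240.0°, 0.2300·sin240.0°, -0.1559) = (-0.1150, -0.1992, -0.1559)
subtract pairs → two planes through P
plane₁₂: -0.7225x+0.5531y+0.3697z = 0.0330
Cramer: x(z) = -0.0275+0.2538z;  y(z) = 0.0237-0.3368z
quadratic in z: (1.1779)z²+(0.2060)z+(-0.0784)=0, √Δ=0.6416 → z ∈ {-0.3598, 0.1849}; z = -0.3598 (taking z<0)
x = -0.1188, y = 0.1449

(-0.1188, 0.1449, -0.3598)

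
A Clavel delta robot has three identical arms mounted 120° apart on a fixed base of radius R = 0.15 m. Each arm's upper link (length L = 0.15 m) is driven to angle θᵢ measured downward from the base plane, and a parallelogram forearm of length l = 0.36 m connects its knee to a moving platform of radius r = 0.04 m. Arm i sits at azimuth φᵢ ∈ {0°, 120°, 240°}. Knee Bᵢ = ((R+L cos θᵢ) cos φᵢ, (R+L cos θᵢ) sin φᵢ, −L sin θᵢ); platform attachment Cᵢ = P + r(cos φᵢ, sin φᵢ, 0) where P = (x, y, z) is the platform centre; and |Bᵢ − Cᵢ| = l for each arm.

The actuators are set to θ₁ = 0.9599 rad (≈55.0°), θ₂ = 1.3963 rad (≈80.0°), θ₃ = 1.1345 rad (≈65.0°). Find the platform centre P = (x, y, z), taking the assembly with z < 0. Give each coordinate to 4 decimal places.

(0.0501, -0.0386, -0.4497)

arm 1 at φ=0.0°: e+L cos θ1 = 0.1960;  S1 = (0.1960, 0.0000, -0.1229)
φ2=120.0°: virtual centre (-0.0680, 0.1178, -0.1477), radius l
φ3=240.0°: virtual centre (-0.0867, -0.1502, -0.1359), radius l
subtract pairs → two planes through P
plane₁₂: -0.5281x+0.2356y+-0.0497z = -0.0132
Cramer: x(z) = 0.0176-0.0723z;  y(z) = -0.0166+0.0490z
sphere 1 gives Az²+Bz+C=0 with A=1.0076, B=0.2699, C=-0.0824;  B²−4AC=0.4049;  roots -0.4497, 0.1818;  negative root z = -0.4497
x = 0.0501, y = -0.0386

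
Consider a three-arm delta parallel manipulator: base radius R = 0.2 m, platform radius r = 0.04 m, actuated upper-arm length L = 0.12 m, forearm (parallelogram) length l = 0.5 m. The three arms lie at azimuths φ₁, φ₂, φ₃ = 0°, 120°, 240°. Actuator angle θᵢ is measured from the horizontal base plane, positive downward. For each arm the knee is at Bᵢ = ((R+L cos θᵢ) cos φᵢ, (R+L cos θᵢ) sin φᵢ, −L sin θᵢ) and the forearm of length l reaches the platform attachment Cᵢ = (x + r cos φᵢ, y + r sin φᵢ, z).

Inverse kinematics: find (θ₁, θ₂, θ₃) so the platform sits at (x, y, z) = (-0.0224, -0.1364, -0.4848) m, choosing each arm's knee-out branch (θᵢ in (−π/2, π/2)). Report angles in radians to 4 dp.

rotate P by −φ1: (-0.0224, -0.1364, -0.4848)
  e−x'=0.1824;  (l²−L²−(e−x')²−y'²−z²)/2L = -0.2138
  √(A²+B²)=0.5180;  θ1 = -1.2109+1.9962 ≈ 0.7853
arm 2 (φ=120.0°): x'=-0.1069, y'=0.0876
  A cos θ + B sin θ = C:  0.2669·cos θ + -0.4848·sin θ = -0.3265
  √(A²+B²)=0.5534;  θ2 = -1.0675+2.2018 ≈ 1.1343
φ3=240.0° → target in arm frame (0.1293, 0.0488)
  e−x'=0.0307;  (l²−L²−(e−x')²−y'²−z²)/2L = -0.0115
  θ3 = atan2(B,A) + arccos(C/0.4858) = 0.0868

θ₁ = 0.7853, θ₂ = 1.1343, θ₃ = 0.0868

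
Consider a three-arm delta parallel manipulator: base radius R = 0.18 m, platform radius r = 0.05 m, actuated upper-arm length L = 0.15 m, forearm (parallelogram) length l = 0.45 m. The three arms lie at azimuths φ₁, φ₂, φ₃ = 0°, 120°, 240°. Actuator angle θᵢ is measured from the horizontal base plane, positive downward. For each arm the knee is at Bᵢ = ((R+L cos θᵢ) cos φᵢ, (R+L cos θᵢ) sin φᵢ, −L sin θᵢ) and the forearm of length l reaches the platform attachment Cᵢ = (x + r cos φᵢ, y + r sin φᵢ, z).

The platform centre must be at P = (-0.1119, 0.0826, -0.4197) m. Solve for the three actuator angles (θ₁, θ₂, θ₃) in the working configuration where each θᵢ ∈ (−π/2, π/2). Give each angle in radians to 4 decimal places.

θ₁ = 0.9597, θ₂ = 0.0000, θ₃ = 0.6109

φ1=0.0° → target in arm frame (-0.1119, 0.0826)
  A cos θ + B sin θ = C:  0.2419·cos θ + -0.4197·sin θ = -0.2050
  γ=atan2(-0.4197,0.2419)=-1.0479;  ψ=arccos(-0.4231)=2.0077;  θ1=γ+ψ≈0.9597
φ2=120.0° → target in arm frame (0.1275, 0.0556)
  A cos θ + B sin θ = C:  0.0025·cos θ + -0.4197·sin θ = 0.0025
  √(A²+B²)=0.4197;  θ2 = -1.5648+1.5648 ≈ 0.0000
arm 3 (φ=240.0°): x'=-0.0156, y'=-0.1382
  e−x'=0.1456;  (l²−L²−(e−x')²−y'²−z²)/2L = -0.1215
  θ3 = atan2(B,A) + arccos(C/0.4442) = 0.6109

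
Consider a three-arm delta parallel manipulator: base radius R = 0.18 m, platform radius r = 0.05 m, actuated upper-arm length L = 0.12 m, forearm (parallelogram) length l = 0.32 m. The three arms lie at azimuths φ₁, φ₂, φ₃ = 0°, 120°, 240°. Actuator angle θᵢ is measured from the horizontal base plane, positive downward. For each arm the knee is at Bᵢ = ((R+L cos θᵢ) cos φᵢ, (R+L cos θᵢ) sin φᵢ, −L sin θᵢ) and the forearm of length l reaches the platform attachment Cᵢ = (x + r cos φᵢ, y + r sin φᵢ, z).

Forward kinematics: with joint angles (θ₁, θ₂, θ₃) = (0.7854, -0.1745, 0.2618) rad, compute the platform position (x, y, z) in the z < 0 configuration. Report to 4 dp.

φ1=0.0°: virtual centre (0.2149, 0.0000, -0.0849), radius l
centre 2 = (0.2482·cos120.0°, 0.2482·sin120.0°, 0.0208) = (-0.1241, 0.2149, 0.0208)
φ3=240.0°: virtual centre (-0.1230, -0.2130, -0.0311), radius l
eliminate P² terms by subtracting sphere 1 from 2 and 3
linear system: -0.6779x+0.4299y = 0.0087−0.2114z; -0.6756x+-0.4259y = 0.0081−0.1076z
Cramer: x(z) = -0.0124+0.2353z;  y(z) = 0.0007-0.1207z
sphere 1 gives Az²+Bz+C=0 with A=1.0699, B=0.0626, C=-0.0436;  B²−4AC=0.1904;  roots -0.2332, 0.1747;  negative root z = -0.2332
x = -0.0672, y = 0.0288

(-0.0672, 0.0288, -0.2332)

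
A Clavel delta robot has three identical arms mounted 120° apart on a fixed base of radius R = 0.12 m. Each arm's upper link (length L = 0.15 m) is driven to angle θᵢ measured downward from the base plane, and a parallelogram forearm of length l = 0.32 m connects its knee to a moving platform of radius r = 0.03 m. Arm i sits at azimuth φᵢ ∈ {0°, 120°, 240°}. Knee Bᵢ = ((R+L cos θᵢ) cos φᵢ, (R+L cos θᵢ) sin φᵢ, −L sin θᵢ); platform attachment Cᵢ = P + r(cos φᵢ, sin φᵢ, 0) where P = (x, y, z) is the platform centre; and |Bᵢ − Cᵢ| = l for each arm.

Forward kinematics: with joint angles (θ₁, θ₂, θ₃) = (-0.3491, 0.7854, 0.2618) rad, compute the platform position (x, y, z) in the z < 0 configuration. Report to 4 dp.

arm 1 at φ=0.0°: e+L cos θ1 = 0.2310;  O1 = (0.2310, 0.0000, 0.0513)
φ2=120.0°: virtual centre (-0.0980, 0.1698, -0.1061), radius l
O3 = (0.2349·cos240.0°, 0.2349·sin240.0°, -0.0388) = (-0.1174, -0.2034, -0.0388)
|O₂|²−|O₁|² = -0.0063;  |O₃|²−|O₁|² = 0.0007
[-0.6580 0.3396 -0.3147]·P = -0.0063;  [-0.6968 -0.4068 -0.1803]·P = 0.0007
det = 0.5043;  x = 0.0046+-0.3753z,  y = -0.0096+0.1997z
into |P−O₁|² = l²: 1.1807z² + 0.0635z + -0.0484 = 0;  Δ = 0.2328;  z = -0.2312 or 0.1774 → z<0 root = -0.2312
x = 0.0914, y = -0.0558

(0.0914, -0.0558, -0.2312)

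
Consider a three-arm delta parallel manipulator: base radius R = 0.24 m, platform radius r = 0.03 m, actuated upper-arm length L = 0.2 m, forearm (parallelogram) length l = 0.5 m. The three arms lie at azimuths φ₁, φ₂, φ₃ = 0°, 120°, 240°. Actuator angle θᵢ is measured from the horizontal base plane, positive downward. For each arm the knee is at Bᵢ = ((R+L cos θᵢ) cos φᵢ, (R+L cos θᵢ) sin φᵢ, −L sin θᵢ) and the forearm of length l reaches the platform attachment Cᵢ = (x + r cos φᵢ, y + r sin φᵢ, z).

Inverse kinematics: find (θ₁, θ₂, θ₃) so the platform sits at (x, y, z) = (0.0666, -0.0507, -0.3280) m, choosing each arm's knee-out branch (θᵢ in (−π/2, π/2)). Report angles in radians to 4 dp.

rotate P by −φ1: (0.0666, -0.0507, -0.3280)
  e−x'=0.1434;  (l²−L²−(e−x')²−y'²−z²)/2L = 0.1982
  θ1 = atan2(B,A) + arccos(C/0.3580) = -0.1746
rotate P by −φ2: (-0.0772, -0.0323, -0.3280)
  A=0.2872, B=-0.3280, C=(l²−L²−A²−y'²−z²)/(2L)=0.0472
  θ2 = atan2(B,A) + arccos(C/0.4360) = 0.6107
rotate P by −φ3: (0.0106, 0.0830, -0.3280)
  A cos θ + B sin θ = C:  0.1994·cos θ + -0.3280·sin θ = 0.1394
  γ=atan2(-0.3280,0.1994)=-1.0246;  ψ=arccos(0.3632)=1.1991;  θ3=γ+ψ≈0.1745

θ₁ = -0.1746, θ₂ = 0.6107, θ₃ = 0.1745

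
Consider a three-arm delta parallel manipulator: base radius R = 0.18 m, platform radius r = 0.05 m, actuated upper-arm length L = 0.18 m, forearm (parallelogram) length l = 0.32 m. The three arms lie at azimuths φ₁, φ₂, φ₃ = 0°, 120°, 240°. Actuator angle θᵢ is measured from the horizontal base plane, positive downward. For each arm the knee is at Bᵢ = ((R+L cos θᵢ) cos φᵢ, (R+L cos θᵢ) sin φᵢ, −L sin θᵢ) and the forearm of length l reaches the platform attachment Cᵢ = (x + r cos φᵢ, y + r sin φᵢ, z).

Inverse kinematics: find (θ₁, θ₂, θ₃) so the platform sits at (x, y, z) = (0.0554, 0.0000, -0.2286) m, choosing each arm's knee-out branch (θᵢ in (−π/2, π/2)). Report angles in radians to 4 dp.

θ₁ = 0.1743, θ₂ = 0.6983, θ₃ = 0.6983

arm 1 (φ=0.0°): x'=0.0554, y'=0.0000
  e−x'=0.0746;  (l²−L²−(e−x')²−y'²−z²)/2L = 0.0338
  √(A²+B²)=0.2405;  θ1 = -1.2554+1.4297 ≈ 0.1743
rotate P by −φ2: (-0.0277, -0.0480, -0.2286)
  A cos θ + B sin θ = C:  0.1577·cos θ + -0.2286·sin θ = -0.0262
  γ=atan2(-0.2286,0.1577)=-0.9669;  ψ=arccos(-0.0943)=1.6652;  θ2=γ+ψ≈0.6983
φ3=240.0° → target in arm frame (-0.0277, 0.0480)
  e−x'=0.1577;  (l²−L²−(e−x')²−y'²−z²)/2L = -0.0262
  γ=atan2(-0.2286,0.1577)=-0.9669;  ψ=arccos(-0.0943)=1.6652;  θ3=γ+ψ≈0.6983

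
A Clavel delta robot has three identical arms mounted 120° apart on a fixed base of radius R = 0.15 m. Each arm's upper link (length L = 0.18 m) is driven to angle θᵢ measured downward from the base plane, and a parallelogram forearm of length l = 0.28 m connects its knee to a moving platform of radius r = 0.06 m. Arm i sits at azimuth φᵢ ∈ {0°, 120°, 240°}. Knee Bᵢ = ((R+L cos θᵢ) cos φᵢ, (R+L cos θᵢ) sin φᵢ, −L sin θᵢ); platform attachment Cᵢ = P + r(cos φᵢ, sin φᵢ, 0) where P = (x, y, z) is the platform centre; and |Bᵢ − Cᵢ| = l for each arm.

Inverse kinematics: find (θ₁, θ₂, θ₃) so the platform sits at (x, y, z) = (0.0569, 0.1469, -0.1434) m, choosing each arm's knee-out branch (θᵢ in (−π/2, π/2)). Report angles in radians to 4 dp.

θ₁ = 0.1747, θ₂ = -0.2615, θ₃ = 1.3965

arm 1 (φ=0.0°): x'=0.0569, y'=0.1469
  A=0.0331, B=-0.1434, C=(l²−L²−A²−y'²−z²)/(2L)=0.0077
  θ1 = atan2(B,A) + arccos(C/0.1472) = 0.1747
arm 2 (φ=120.0°): x'=0.0988, y'=-0.1227
  A=-0.0088, B=-0.1434, C=(l²−L²−A²−y'²−z²)/(2L)=0.0286
  θ2 = atan2(B,A) + arccos(C/0.1437) = -0.2615
rotate P by −φ3: (-0.1557, -0.0242, -0.1434)
  e−x'=0.2457;  (l²−L²−(e−x')²−y'²−z²)/2L = -0.0986
  √(A²+B²)=0.2845;  θ3 = -0.5284+1.9248 ≈ 1.3965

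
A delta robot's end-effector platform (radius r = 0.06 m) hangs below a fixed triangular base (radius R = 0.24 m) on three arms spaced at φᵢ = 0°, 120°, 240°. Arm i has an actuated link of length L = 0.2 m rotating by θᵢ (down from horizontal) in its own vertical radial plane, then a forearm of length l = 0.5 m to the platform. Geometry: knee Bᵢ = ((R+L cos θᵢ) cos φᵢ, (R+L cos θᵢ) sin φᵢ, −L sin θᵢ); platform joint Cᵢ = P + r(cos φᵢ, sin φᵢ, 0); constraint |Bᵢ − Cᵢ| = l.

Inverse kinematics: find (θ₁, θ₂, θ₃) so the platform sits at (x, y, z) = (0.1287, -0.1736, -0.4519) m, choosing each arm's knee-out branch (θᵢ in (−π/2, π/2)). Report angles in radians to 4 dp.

arm 1 (φ=0.0°): x'=0.1287, y'=-0.1736
  A cos θ + B sin θ = C:  0.0513·cos θ + -0.4519·sin θ = -0.0675
  γ=atan2(-0.4519,0.0513)=-1.4578;  ψ=arccos(-0.1483)=1.7197;  θ1=γ+ψ≈0.2619
arm 2 (φ=120.0°): x'=-0.2147, y'=-0.0247
  A cos θ + B sin θ = C:  0.3947·cos θ + -0.4519·sin θ = -0.3765
  γ=atan2(-0.4519,0.3947)=-0.8529;  ψ=arccos(-0.6275)=2.2492;  θ2=γ+ψ≈1.3963
rotate P by −φ3: (0.0860, 0.1983, -0.4519)
  A cos θ + B sin θ = C:  0.0940·cos θ + -0.4519·sin θ = -0.1059
  γ=atan2(-0.4519,0.0940)=-1.3657;  ψ=arccos(-0.2294)=1.8023;  θ3=γ+ψ≈0.4366

θ₁ = 0.2619, θ₂ = 1.3963, θ₃ = 0.4366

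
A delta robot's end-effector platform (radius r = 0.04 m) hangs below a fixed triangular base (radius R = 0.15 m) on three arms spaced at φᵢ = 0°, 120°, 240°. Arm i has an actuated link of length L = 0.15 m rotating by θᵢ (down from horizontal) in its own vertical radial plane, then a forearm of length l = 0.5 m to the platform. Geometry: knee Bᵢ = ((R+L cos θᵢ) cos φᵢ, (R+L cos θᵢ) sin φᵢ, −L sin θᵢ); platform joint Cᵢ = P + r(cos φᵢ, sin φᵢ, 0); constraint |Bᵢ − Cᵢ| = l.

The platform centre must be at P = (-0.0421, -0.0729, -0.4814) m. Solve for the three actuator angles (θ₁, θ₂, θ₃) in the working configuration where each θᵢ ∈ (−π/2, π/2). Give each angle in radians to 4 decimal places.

φ1=0.0° → target in arm frame (-0.0421, -0.0729)
  e−x'=0.1521;  (l²−L²−(e−x')²−y'²−z²)/2L = -0.1090
  √(A²+B²)=0.5049;  θ1 = -1.2648+1.7884 ≈ 0.5236
arm 2 (φ=120.0°): x'=-0.0421, y'=0.0729
  A=0.1521, B=-0.4814, C=(l²−L²−A²−y'²−z²)/(2L)=-0.1090
  θ2 = atan2(B,A) + arccos(C/0.5049) = 0.5236
φ3=240.0° → target in arm frame (0.0842, 0.0000)
  A cos θ + B sin θ = C:  0.0258·cos θ + -0.4814·sin θ = -0.0164
  √(A²+B²)=0.4821;  θ3 = -1.5172+1.6048 ≈ 0.0876

θ₁ = 0.5236, θ₂ = 0.5236, θ₃ = 0.0876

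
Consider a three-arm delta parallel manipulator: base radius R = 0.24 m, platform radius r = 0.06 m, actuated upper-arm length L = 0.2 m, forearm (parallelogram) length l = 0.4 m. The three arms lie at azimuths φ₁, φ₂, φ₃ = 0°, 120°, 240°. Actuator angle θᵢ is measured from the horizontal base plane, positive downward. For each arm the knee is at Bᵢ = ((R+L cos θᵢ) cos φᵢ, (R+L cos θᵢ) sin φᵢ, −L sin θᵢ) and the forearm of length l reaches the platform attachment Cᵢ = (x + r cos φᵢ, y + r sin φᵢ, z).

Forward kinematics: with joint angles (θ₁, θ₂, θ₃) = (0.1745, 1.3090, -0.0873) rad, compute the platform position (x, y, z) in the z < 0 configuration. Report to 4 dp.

S1 = (0.3770·cos0.0°, 0.3770·sin0.0°, -0.0347) = (0.3770, 0.0000, -0.0347)
φ2=120.0°: virtual centre (-0.1159, 0.2007, -0.1932), radius l
φ3=240.0°: virtual centre (-0.1896, -0.3284, 0.0174), radius l
|S₂|²−|S₁|² = -0.0523;  |S₃|²−|S₁|² = 0.0008
[-0.9857 0.4014 -0.3169]·P = -0.0523;  [-1.1332 -0.6569 0.1043]·P = 0.0008
Cramer: x(z) = 0.0308-0.1509z;  y(z) = -0.0545+0.4191z
sphere 1 gives Az²+Bz+C=0 with A=1.1984, B=0.1282, C=-0.0360;  B²−4AC=0.1892;  roots -0.2350, 0.1280;  negative root z = -0.2350
x = 0.0663, y = -0.1529

(0.0663, -0.1529, -0.2350)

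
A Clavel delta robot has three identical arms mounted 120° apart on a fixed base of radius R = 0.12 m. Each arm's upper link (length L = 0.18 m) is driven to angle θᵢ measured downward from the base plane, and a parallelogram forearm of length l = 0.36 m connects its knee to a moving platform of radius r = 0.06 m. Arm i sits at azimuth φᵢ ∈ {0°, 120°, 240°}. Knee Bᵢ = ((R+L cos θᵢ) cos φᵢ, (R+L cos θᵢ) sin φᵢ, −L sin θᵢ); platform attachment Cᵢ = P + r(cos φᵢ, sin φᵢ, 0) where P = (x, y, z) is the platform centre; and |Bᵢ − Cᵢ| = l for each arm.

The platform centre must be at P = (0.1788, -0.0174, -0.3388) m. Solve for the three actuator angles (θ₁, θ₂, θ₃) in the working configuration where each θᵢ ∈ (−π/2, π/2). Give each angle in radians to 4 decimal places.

θ₁ = -0.0871, θ₂ = 0.9603, θ₃ = 0.8729

rotate P by −φ1: (0.1788, -0.0174, -0.3388)
  A cos θ + B sin θ = C:  -0.1188·cos θ + -0.3388·sin θ = -0.0889
  √(A²+B²)=0.3590;  θ1 = -1.9080+1.8210 ≈ -0.0871
arm 2 (φ=120.0°): x'=-0.1045, y'=-0.1461
  A cos θ + B sin θ = C:  0.1645·cos θ + -0.3388·sin θ = -0.1833
  γ=atan2(-0.3388,0.1645)=-1.1189;  ψ=arccos(-0.4868)=2.0792;  θ2=γ+ψ≈0.9603
rotate P by −φ3: (-0.0743, 0.1635, -0.3388)
  e−x'=0.1343;  (l²−L²−(e−x')²−y'²−z²)/2L = -0.1733
  θ3 = atan2(B,A) + arccos(C/0.3645) = 0.8729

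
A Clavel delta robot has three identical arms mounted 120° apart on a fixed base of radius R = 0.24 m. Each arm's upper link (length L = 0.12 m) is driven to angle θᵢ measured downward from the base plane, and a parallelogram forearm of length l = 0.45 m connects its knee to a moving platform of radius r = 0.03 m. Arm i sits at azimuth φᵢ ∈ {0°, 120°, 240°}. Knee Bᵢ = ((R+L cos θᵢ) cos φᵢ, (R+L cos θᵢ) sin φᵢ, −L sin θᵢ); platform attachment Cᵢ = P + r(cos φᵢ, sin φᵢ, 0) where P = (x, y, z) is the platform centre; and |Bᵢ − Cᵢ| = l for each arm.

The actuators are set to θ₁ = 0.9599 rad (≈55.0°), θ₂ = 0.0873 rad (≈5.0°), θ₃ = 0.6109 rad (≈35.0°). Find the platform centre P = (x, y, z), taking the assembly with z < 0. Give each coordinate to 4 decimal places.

(-0.0691, 0.0469, -0.3799)

φ1=0.0°: virtual centre (0.2788, 0.0000, -0.0983), radius l
O2 = (0.3295·cos120.0°, 0.3295·sin120.0°, -0.0105) = (-0.1648, 0.2854, -0.0105)
φ3=240.0°: virtual centre (-0.1541, -0.2670, -0.0688), radius l
subtract pairs → two planes through P
linear system: -0.8872x+0.5708y = 0.0213−0.1757z; -0.8660x+-0.5340y = 0.0124−0.0589z
det = 0.9680;  x = -0.0190+0.1316z,  y = 0.0077+-0.1031z
sphere 1 gives Az²+Bz+C=0 with A=1.0280, B=0.1166, C=-0.1040;  B²−4AC=0.4414;  roots -0.3799, 0.2665;  negative root z = -0.3799
x = -0.0691, y = 0.0469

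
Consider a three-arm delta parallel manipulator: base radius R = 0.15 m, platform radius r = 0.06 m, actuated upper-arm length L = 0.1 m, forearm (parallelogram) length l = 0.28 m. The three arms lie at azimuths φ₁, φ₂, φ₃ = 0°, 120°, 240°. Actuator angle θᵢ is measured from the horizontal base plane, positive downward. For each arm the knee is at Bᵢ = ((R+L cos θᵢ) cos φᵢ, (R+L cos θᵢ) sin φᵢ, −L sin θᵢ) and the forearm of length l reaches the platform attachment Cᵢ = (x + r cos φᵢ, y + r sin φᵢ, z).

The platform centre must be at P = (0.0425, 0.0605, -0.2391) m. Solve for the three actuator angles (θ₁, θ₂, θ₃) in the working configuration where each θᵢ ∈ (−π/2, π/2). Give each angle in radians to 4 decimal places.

θ₁ = 0.0869, θ₂ = 0.1749, θ₃ = 0.8726

φ1=0.0° → target in arm frame (0.0425, 0.0605)
  A cos θ + B sin θ = C:  0.0475·cos θ + -0.2391·sin θ = 0.0266
  √(A²+B²)=0.2438;  θ1 = -1.3747+1.4616 ≈ 0.0869
arm 2 (φ=120.0°): x'=0.0311, y'=-0.0671
  A cos θ + B sin θ = C:  0.0589·cos θ + -0.2391·sin θ = 0.0164
  √(A²+B²)=0.2462;  θ2 = -1.3294+1.5043 ≈ 0.1749
φ3=240.0° → target in arm frame (-0.0736, 0.0066)
  e−x'=0.1636;  (l²−L²−(e−x')²−y'²−z²)/2L = -0.0780
  θ3 = atan2(B,A) + arccos(C/0.2897) = 0.8726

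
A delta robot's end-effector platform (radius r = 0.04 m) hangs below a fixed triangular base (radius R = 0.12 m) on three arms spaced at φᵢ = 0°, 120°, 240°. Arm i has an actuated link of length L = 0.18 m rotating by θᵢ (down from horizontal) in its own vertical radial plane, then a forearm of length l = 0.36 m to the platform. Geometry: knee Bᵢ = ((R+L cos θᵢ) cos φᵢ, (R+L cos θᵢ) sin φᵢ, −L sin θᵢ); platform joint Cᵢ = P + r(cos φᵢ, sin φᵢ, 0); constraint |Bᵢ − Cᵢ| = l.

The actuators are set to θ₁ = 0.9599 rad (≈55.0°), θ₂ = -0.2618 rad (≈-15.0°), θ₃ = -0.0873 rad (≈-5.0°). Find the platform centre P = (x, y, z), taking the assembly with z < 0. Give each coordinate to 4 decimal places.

(-0.1617, 0.0173, -0.2490)

φ1=0.0°: virtual centre (0.1832, 0.0000, -0.1474), radius l
φ2=120.0°: virtual centre (-0.1269, 0.2199, 0.0466), radius l
S3 = (0.2593·cos240.0°, 0.2593·sin240.0°, 0.0157) = (-0.1297, -0.2246, 0.0157)
|S₂|²−|S₁|² = 0.0113;  |S₃|²−|S₁|² = 0.0122
[-0.6204 0.4397 0.3881]·P = 0.0113;  [-0.6258 -0.4491 0.3263]·P = 0.0122
det = 0.5538;  x = -0.0188+0.5738z,  y = -0.0009+-0.0730z
sphere 1 gives Az²+Bz+C=0 with A=1.3346, B=0.0631, C=-0.0670;  B²−4AC=0.3618;  roots -0.2490, 0.2017;  negative root z = -0.2490
x = -0.1617, y = 0.0173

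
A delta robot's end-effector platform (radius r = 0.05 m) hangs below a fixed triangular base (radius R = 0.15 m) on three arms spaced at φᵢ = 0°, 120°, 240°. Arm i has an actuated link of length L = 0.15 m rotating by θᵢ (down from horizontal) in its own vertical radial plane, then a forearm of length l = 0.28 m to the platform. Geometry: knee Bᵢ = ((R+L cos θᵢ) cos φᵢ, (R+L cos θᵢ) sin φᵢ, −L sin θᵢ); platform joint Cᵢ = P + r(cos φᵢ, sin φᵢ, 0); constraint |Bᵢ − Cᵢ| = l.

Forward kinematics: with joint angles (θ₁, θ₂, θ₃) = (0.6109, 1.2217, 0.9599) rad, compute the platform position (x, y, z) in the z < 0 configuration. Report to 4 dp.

(0.0665, -0.0354, -0.3156)

arm 1 at φ=0.0°: e+L cos θ1 = 0.2229;  O1 = (0.2229, 0.0000, -0.0860)
O2 = (0.1513·cos120.0°, 0.1513·sin120.0°, -0.1410) = (-0.0757, 0.1310, -0.1410)
φ3=240.0°: virtual centre (-0.0930, -0.1611, -0.1229), radius l
|O₂|²−|O₁|² = -0.0143;  |O₃|²−|O₁|² = -0.0074
plane₁₂: -0.5970x+0.2621y+-0.1098z = -0.0143
Cramer: x(z) = 0.0183-0.1528z;  y(z) = -0.0130+0.0710z
sphere 1 gives Az²+Bz+C=0 with A=1.0284, B=0.2328, C=-0.0290;  B²−4AC=0.1733;  roots -0.3156, 0.0893;  negative root z = -0.3156
x = 0.0665, y = -0.0354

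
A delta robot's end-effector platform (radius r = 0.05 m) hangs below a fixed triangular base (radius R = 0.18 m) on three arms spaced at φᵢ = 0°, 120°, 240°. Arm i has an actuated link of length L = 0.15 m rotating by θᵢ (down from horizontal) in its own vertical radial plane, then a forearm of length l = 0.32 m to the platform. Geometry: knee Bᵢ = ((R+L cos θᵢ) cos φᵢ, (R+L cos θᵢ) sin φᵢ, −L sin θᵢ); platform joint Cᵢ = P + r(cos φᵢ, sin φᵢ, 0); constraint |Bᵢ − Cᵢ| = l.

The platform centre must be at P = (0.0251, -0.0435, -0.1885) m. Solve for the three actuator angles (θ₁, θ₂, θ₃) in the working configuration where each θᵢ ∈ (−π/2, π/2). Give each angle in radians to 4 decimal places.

θ₁ = 0.0000, θ₂ = 0.6104, θ₃ = -0.0002

rotate P by −φ1: (0.0251, -0.0435, -0.1885)
  A=0.1049, B=-0.1885, C=(l²−L²−A²−y'²−z²)/(2L)=0.1049
  γ=atan2(-0.1885,0.1049)=-1.0630;  ψ=arccos(0.4863)=1.0630;  θ1=γ+ψ≈0.0000
rotate P by −φ2: (-0.0502, 0.0000, -0.1885)
  A cos θ + B sin θ = C:  0.1802·cos θ + -0.1885·sin θ = 0.0396
  √(A²+B²)=0.2608;  θ2 = -0.8078+1.4183 ≈ 0.6104
arm 3 (φ=240.0°): x'=0.0251, y'=0.0435
  A=0.1049, B=-0.1885, C=(l²−L²−A²−y'²−z²)/(2L)=0.1049
  θ3 = atan2(B,A) + arccos(C/0.2157) = -0.0002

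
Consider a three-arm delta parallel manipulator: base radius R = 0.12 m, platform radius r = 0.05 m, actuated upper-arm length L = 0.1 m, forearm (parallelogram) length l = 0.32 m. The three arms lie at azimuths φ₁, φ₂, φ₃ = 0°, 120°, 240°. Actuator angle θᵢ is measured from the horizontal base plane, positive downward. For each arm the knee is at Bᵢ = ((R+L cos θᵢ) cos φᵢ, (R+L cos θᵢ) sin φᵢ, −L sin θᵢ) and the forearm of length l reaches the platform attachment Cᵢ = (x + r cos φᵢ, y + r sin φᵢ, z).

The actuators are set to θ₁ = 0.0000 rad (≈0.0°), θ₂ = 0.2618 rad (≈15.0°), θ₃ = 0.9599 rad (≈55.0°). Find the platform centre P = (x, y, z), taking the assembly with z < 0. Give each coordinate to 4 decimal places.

φ1=0.0°: virtual centre (0.1700, 0.0000, 0.0000), radius l
arm 2 at φ=120.0°: (R−r)+L cos θ2 = 0.1666;  S2 = (-0.0833, 0.1443, -0.0259)
S3 = (0.1274·cos240.0°, 0.1274·sin240.0°, -0.0819) = (-0.0637, -0.1103, -0.0819)
subtract pairs → two planes through P
[-0.5066 0.2885 -0.0518]·P = -0.0005;  [-0.4674 -0.2206 -0.1638]·P = -0.0060
det = 0.2466;  x = 0.0074+-0.2380z,  y = 0.0114+-0.2384z
quadratic in z: (1.1135)z²+(0.0720)z+(-0.0758)=0, √Δ=0.5856 → z ∈ {-0.2953, 0.2306}; z = -0.2953 (taking z<0)
x = 0.0777, y = 0.0818

(0.0777, 0.0818, -0.2953)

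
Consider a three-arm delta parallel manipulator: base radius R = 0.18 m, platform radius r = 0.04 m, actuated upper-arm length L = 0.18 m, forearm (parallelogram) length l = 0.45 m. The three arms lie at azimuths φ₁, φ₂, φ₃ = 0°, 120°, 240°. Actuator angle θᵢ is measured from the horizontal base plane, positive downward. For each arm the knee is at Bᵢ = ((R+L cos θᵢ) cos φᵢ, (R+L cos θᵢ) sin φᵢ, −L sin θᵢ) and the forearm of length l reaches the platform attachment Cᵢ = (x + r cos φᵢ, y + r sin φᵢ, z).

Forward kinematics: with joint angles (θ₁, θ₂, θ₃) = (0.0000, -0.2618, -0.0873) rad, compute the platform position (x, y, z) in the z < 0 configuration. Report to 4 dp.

(-0.0184, 0.0154, -0.2963)

φ1=0.0°: virtual centre (0.3200, 0.0000, 0.0000), radius l
O2 = (0.3139·cos120.0°, 0.3139·sin120.0°, 0.0466) = (-0.1569, 0.2718, 0.0466)
arm 3 at φ=240.0°: ρ3 = 0.3193;  O3 = (-0.1597, -0.2765, 0.0157)
subtract pairs → two planes through P
plane₁₂: -0.9539x+0.5436y+0.0932z = -0.0017
Cramer: x(z) = 0.0010+0.0654z;  y(z) = -0.0014-0.0567z
quadratic in z: (1.0075)z²+(-0.0416)z+(-0.1007)=0, √Δ=0.6385 → z ∈ {-0.2963, 0.3375}; z = -0.2963 (taking z<0)
x = -0.0184, y = 0.0154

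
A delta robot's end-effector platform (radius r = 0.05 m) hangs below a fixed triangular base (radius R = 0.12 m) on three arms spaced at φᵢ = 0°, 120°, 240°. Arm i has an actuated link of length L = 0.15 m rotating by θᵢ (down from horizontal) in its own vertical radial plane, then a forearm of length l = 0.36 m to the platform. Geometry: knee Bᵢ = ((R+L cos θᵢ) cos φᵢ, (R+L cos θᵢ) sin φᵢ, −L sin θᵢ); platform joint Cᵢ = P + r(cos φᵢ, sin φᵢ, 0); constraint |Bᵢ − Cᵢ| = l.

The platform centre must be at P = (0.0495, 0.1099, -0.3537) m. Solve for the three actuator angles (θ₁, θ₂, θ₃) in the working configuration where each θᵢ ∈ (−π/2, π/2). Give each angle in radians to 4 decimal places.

θ₁ = 0.3490, θ₂ = 0.2617, θ₃ = 0.9598

φ1=0.0° → target in arm frame (0.0495, 0.1099)
  e−x'=0.0205;  (l²−L²−(e−x')²−y'²−z²)/2L = -0.1017
  √(A²+B²)=0.3543;  θ1 = -1.5129+1.8619 ≈ 0.3490
arm 2 (φ=120.0°): x'=0.0704, y'=-0.0978
  e−x'=-0.0004;  (l²−L²−(e−x')²−y'²−z²)/2L = -0.0919
  γ=atan2(-0.3537,-0.0004)=-1.5720;  ψ=arccos(-0.2598)=1.8337;  θ2=γ+ψ≈0.2617
rotate P by −φ3: (-0.1199, -0.0121, -0.3537)
  A=0.1899, B=-0.3537, C=(l²−L²−A²−y'²−z²)/(2L)=-0.1807
  √(A²+B²)=0.4015;  θ3 = -1.0780+2.0378 ≈ 0.9598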